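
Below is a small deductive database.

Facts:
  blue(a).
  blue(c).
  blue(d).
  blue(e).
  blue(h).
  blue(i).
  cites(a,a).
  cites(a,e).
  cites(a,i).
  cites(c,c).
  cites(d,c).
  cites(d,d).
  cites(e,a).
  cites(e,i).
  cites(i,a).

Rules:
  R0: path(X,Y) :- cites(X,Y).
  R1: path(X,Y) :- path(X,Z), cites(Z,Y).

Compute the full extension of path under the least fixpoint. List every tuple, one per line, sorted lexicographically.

round 1: derive path(a,a) via R0 from cites(a,a)
round 1: derive path(a,e) via R0 from cites(a,e)
round 1: derive path(a,i) via R0 from cites(a,i)
round 1: derive path(c,c) via R0 from cites(c,c)
round 1: derive path(d,c) via R0 from cites(d,c)
round 1: derive path(d,d) via R0 from cites(d,d)
round 1: derive path(e,a) via R0 from cites(e,a)
round 1: derive path(e,i) via R0 from cites(e,i)
round 1: derive path(i,a) via R0 from cites(i,a)
round 2: derive path(e,e) via R1 from path(e,a), cites(a,e)
round 2: derive path(i,e) via R1 from path(i,a), cites(a,e)
round 2: derive path(i,i) via R1 from path(i,a), cites(a,i)

path(a,a)
path(a,e)
path(a,i)
path(c,c)
path(d,c)
path(d,d)
path(e,a)
path(e,e)
path(e,i)
path(i,a)
path(i,e)
path(i,i)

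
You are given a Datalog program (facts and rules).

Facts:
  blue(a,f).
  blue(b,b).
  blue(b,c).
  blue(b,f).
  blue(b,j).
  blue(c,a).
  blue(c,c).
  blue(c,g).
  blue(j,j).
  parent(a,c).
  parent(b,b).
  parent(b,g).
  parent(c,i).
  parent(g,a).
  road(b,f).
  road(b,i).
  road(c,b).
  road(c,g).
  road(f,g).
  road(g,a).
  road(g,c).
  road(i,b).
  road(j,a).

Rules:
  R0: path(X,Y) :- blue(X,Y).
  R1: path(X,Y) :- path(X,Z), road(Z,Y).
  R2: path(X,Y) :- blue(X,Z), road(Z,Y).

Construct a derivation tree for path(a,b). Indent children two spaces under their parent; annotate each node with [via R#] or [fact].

path(a,b)  [via R1]
  path(a,c)  [via R1]
    path(a,g)  [via R2]
      blue(a,f)  [fact]
      road(f,g)  [fact]
    road(g,c)  [fact]
  road(c,b)  [fact]

round 1: derive path(a,f) via R0 from blue(a,f)
round 1: derive path(b,b) via R0 from blue(b,b)
round 1: derive path(b,c) via R0 from blue(b,c)
round 1: derive path(b,f) via R0 from blue(b,f)
round 1: derive path(b,j) via R0 from blue(b,j)
round 1: derive path(c,a) via R0 from blue(c,a)
round 1: derive path(c,c) via R0 from blue(c,c)
round 1: derive path(c,g) via R0 from blue(c,g)
round 1: derive path(j,j) via R0 from blue(j,j)
round 1: derive path(a,g) via R2 from blue(a,f), road(f,g)
round 1: derive path(b,a) via R2 from blue(b,j), road(j,a)
round 1: derive path(b,g) via R2 from blue(b,c), road(c,g)
round 1: derive path(b,i) via R2 from blue(b,b), road(b,i)
round 1: derive path(c,b) via R2 from blue(c,c), road(c,b)
round 1: derive path(j,a) via R2 from blue(j,j), road(j,a)
round 2: derive path(a,a) via R1 from path(a,g), road(g,a)
round 2: derive path(a,c) via R1 from path(a,g), road(g,c)
round 2: derive path(c,f) via R1 from path(c,b), road(b,f)
round 2: derive path(c,i) via R1 from path(c,b), road(b,i)
round 3: derive path(a,b) via R1 from path(a,c), road(c,b)
round 4: derive path(a,i) via R1 from path(a,b), road(b,i)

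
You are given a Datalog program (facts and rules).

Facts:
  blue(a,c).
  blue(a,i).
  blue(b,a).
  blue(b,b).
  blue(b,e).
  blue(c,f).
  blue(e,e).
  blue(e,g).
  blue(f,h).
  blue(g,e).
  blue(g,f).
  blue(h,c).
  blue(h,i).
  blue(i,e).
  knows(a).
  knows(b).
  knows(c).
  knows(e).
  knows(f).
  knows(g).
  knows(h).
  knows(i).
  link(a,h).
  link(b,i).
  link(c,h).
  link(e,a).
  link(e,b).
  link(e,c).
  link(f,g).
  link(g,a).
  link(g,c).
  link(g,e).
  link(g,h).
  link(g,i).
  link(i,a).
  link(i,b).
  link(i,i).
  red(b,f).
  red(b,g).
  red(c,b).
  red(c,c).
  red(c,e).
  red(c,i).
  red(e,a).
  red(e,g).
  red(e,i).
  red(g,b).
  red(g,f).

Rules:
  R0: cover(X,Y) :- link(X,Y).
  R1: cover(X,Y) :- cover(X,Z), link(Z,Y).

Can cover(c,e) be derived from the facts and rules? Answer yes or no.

no

round 1: derive cover(a,h) via R0 from link(a,h)
round 1: derive cover(b,i) via R0 from link(b,i)
round 1: derive cover(c,h) via R0 from link(c,h)
round 1: derive cover(e,a) via R0 from link(e,a)
round 1: derive cover(e,b) via R0 from link(e,b)
round 1: derive cover(e,c) via R0 from link(e,c)
round 1: derive cover(f,g) via R0 from link(f,g)
round 1: derive cover(g,a) via R0 from link(g,a)
round 1: derive cover(g,c) via R0 from link(g,c)
round 1: derive cover(g,e) via R0 from link(g,e)
round 1: derive cover(g,h) via R0 from link(g,h)
round 1: derive cover(g,i) via R0 from link(g,i)
round 1: derive cover(i,a) via R0 from link(i,a)
round 1: derive cover(i,b) via R0 from link(i,b)
round 1: derive cover(i,i) via R0 from link(i,i)
round 2: derive cover(b,a) via R1 from cover(b,i), link(i,a)
round 2: derive cover(b,b) via R1 from cover(b,i), link(i,b)
round 2: derive cover(e,h) via R1 from cover(e,a), link(a,h)
round 2: derive cover(e,i) via R1 from cover(e,b), link(b,i)
round 2: derive cover(f,a) via R1 from cover(f,g), link(g,a)
round 2: derive cover(f,c) via R1 from cover(f,g), link(g,c)
round 2: derive cover(f,e) via R1 from cover(f,g), link(g,e)
round 2: derive cover(f,h) via R1 from cover(f,g), link(g,h)
round 2: derive cover(f,i) via R1 from cover(f,g), link(g,i)
round 2: derive cover(g,b) via R1 from cover(g,e), link(e,b)
round 2: derive cover(i,h) via R1 from cover(i,a), link(a,h)
round 3: derive cover(b,h) via R1 from cover(b,a), link(a,h)
round 3: derive cover(f,b) via R1 from cover(f,e), link(e,b)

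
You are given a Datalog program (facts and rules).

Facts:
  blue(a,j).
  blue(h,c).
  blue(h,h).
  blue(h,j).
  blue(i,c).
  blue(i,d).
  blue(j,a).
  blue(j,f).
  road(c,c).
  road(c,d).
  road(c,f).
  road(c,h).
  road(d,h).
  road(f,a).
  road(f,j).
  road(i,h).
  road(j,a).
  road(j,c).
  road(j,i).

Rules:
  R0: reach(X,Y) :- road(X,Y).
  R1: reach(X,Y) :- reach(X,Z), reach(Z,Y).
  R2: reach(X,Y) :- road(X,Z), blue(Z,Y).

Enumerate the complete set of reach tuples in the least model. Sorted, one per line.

reach(c,a)
reach(c,c)
reach(c,d)
reach(c,f)
reach(c,h)
reach(c,i)
reach(c,j)
reach(d,a)
reach(d,c)
reach(d,d)
reach(d,f)
reach(d,h)
reach(d,i)
reach(d,j)
reach(f,a)
reach(f,c)
reach(f,d)
reach(f,f)
reach(f,h)
reach(f,i)
reach(f,j)
reach(i,a)
reach(i,c)
reach(i,d)
reach(i,f)
reach(i,h)
reach(i,i)
reach(i,j)
reach(j,a)
reach(j,c)
reach(j,d)
reach(j,f)
reach(j,h)
reach(j,i)
reach(j,j)

round 1: derive reach(c,c) via R0 from road(c,c)
round 1: derive reach(c,d) via R0 from road(c,d)
round 1: derive reach(c,f) via R0 from road(c,f)
round 1: derive reach(c,h) via R0 from road(c,h)
round 1: derive reach(d,h) via R0 from road(d,h)
round 1: derive reach(f,a) via R0 from road(f,a)
round 1: derive reach(f,j) via R0 from road(f,j)
round 1: derive reach(i,h) via R0 from road(i,h)
round 1: derive reach(j,a) via R0 from road(j,a)
round 1: derive reach(j,c) via R0 from road(j,c)
round 1: derive reach(j,i) via R0 from road(j,i)
round 1: derive reach(c,j) via R2 from road(c,h), blue(h,j)
round 1: derive reach(d,c) via R2 from road(d,h), blue(h,c)
round 1: derive reach(d,j) via R2 from road(d,h), blue(h,j)
round 1: derive reach(f,f) via R2 from road(f,j), blue(j,f)
round 1: derive reach(i,c) via R2 from road(i,h), blue(h,c)
round 1: derive reach(i,j) via R2 from road(i,h), blue(h,j)
round 1: derive reach(j,d) via R2 from road(j,i), blue(i,d)
round 1: derive reach(j,j) via R2 from road(j,a), blue(a,j)
round 2: derive reach(c,a) via R1 from reach(c,f), reach(f,a)
round 2: derive reach(c,i) via R1 from reach(c,j), reach(j,i)
round 2: derive reach(d,a) via R1 from reach(d,j), reach(j,a)
round 2: derive reach(d,d) via R1 from reach(d,c), reach(c,d)
round 2: derive reach(d,f) via R1 from reach(d,c), reach(c,f)
round 2: derive reach(d,i) via R1 from reach(d,j), reach(j,i)
round 2: derive reach(f,c) via R1 from reach(f,j), reach(j,c)
round 2: derive reach(f,d) via R1 from reach(f,j), reach(j,d)
round 2: derive reach(f,i) via R1 from reach(f,j), reach(j,i)
round 2: derive reach(i,a) via R1 from reach(i,j), reach(j,a)
round 2: derive reach(i,d) via R1 from reach(i,c), reach(c,d)
round 2: derive reach(i,f) via R1 from reach(i,c), reach(c,f)
round 2: derive reach(i,i) via R1 from reach(i,j), reach(j,i)
round 2: derive reach(j,f) via R1 from reach(j,c), reach(c,f)
round 2: derive reach(j,h) via R1 from reach(j,c), reach(c,h)
round 3: derive reach(f,h) via R1 from reach(f,c), reach(c,h)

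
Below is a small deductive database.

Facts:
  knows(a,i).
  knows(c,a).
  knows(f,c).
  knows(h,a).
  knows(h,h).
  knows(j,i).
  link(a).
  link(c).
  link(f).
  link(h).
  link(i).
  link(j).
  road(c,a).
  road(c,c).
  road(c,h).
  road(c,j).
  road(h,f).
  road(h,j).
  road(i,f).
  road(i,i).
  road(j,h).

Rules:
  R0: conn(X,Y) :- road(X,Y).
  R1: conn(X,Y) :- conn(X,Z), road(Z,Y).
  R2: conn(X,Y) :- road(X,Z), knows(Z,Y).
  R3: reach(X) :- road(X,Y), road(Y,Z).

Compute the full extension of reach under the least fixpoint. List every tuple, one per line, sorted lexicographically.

reach(c)
reach(h)
reach(i)
reach(j)

round 1: derive reach(c) via R3 from road(c,c), road(c,a)
round 1: derive reach(h) via R3 from road(h,j), road(j,h)
round 1: derive reach(i) via R3 from road(i,i), road(i,f)
round 1: derive reach(j) via R3 from road(j,h), road(h,f)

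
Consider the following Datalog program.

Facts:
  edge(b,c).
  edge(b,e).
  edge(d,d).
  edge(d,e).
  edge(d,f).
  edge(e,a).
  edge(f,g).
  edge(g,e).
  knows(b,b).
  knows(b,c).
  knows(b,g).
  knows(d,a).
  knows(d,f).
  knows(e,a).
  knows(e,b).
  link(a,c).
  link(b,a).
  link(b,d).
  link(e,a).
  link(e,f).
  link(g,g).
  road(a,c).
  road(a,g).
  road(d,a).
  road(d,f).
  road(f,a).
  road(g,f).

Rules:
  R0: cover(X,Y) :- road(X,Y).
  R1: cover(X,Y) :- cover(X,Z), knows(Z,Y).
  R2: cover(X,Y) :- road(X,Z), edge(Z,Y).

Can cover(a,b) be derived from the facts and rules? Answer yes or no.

yes

round 1: derive cover(a,c) via R0 from road(a,c)
round 1: derive cover(a,g) via R0 from road(a,g)
round 1: derive cover(d,a) via R0 from road(d,a)
round 1: derive cover(d,f) via R0 from road(d,f)
round 1: derive cover(f,a) via R0 from road(f,a)
round 1: derive cover(g,f) via R0 from road(g,f)
round 1: derive cover(a,e) via R2 from road(a,g), edge(g,e)
round 1: derive cover(d,g) via R2 from road(d,f), edge(f,g)
round 1: derive cover(g,g) via R2 from road(g,f), edge(f,g)
round 2: derive cover(a,a) via R1 from cover(a,e), knows(e,a)
round 2: derive cover(a,b) via R1 from cover(a,e), knows(e,b)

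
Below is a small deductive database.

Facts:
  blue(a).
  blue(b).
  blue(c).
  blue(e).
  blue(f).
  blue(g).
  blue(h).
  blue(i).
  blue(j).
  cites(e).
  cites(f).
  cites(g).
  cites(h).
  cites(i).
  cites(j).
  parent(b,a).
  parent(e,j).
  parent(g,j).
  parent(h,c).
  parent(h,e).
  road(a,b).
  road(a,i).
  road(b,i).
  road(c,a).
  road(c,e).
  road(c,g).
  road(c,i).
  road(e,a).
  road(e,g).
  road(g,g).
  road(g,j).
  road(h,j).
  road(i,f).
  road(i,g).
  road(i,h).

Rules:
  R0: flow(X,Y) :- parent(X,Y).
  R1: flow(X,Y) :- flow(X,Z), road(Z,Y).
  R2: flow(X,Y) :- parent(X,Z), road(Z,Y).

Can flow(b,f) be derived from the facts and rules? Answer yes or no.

yes

round 1: derive flow(b,a) via R0 from parent(b,a)
round 1: derive flow(e,j) via R0 from parent(e,j)
round 1: derive flow(g,j) via R0 from parent(g,j)
round 1: derive flow(h,c) via R0 from parent(h,c)
round 1: derive flow(h,e) via R0 from parent(h,e)
round 1: derive flow(b,b) via R2 from parent(b,a), road(a,b)
round 1: derive flow(b,i) via R2 from parent(b,a), road(a,i)
round 1: derive flow(h,a) via R2 from parent(h,c), road(c,a)
round 1: derive flow(h,g) via R2 from parent(h,c), road(c,g)
round 1: derive flow(h,i) via R2 from parent(h,c), road(c,i)
round 2: derive flow(b,f) via R1 from flow(b,i), road(i,f)
round 2: derive flow(b,g) via R1 from flow(b,i), road(i,g)
round 2: derive flow(b,h) via R1 from flow(b,i), road(i,h)
round 2: derive flow(h,b) via R1 from flow(h,a), road(a,b)
round 2: derive flow(h,f) via R1 from flow(h,i), road(i,f)
round 2: derive flow(h,h) via R1 from flow(h,i), road(i,h)
round 2: derive flow(h,j) via R1 from flow(h,g), road(g,j)
round 3: derive flow(b,j) via R1 from flow(b,g), road(g,j)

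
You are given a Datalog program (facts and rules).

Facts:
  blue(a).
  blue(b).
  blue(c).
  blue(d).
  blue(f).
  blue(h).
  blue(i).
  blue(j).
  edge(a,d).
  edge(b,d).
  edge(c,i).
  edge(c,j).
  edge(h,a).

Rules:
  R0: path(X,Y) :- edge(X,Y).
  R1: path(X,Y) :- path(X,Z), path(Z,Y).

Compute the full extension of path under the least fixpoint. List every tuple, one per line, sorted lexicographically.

path(a,d)
path(b,d)
path(c,i)
path(c,j)
path(h,a)
path(h,d)

round 1: derive path(a,d) via R0 from edge(a,d)
round 1: derive path(b,d) via R0 from edge(b,d)
round 1: derive path(c,i) via R0 from edge(c,i)
round 1: derive path(c,j) via R0 from edge(c,j)
round 1: derive path(h,a) via R0 from edge(h,a)
round 2: derive path(h,d) via R1 from path(h,a), path(a,d)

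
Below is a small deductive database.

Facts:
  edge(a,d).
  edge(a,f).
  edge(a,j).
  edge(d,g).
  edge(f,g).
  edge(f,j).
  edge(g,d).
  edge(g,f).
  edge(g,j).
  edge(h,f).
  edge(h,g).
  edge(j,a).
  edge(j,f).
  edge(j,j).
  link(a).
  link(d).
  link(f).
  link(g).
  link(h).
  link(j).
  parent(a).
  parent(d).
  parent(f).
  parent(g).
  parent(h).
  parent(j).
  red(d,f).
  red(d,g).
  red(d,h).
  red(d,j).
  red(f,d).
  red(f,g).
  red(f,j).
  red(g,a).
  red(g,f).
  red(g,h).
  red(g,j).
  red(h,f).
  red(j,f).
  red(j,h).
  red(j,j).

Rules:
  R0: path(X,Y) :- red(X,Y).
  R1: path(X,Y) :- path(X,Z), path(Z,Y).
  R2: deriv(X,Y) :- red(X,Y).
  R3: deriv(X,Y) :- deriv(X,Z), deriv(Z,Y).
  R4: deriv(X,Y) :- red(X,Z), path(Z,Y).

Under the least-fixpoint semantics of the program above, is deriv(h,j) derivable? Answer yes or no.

round 1: derive path(d,f) via R0 from red(d,f)
round 1: derive path(d,g) via R0 from red(d,g)
round 1: derive path(d,h) via R0 from red(d,h)
round 1: derive path(d,j) via R0 from red(d,j)
round 1: derive path(f,d) via R0 from red(f,d)
round 1: derive path(f,g) via R0 from red(f,g)
round 1: derive path(f,j) via R0 from red(f,j)
round 1: derive path(g,a) via R0 from red(g,a)
round 1: derive path(g,f) via R0 from red(g,f)
round 1: derive path(g,h) via R0 from red(g,h)
round 1: derive path(g,j) via R0 from red(g,j)
round 1: derive path(h,f) via R0 from red(h,f)
round 1: derive path(j,f) via R0 from red(j,f)
round 1: derive path(j,h) via R0 from red(j,h)
round 1: derive path(j,j) via R0 from red(j,j)
round 1: derive deriv(d,f) via R2 from red(d,f)
round 1: derive deriv(d,g) via R2 from red(d,g)
round 1: derive deriv(d,h) via R2 from red(d,h)
round 1: derive deriv(d,j) via R2 from red(d,j)
round 1: derive deriv(f,d) via R2 from red(f,d)
round 1: derive deriv(f,g) via R2 from red(f,g)
round 1: derive deriv(f,j) via R2 from red(f,j)
round 1: derive deriv(g,a) via R2 from red(g,a)
round 1: derive deriv(g,f) via R2 from red(g,f)
round 1: derive deriv(g,h) via R2 from red(g,h)
round 1: derive deriv(g,j) via R2 from red(g,j)
round 1: derive deriv(h,f) via R2 from red(h,f)
round 1: derive deriv(j,f) via R2 from red(j,f)
round 1: derive deriv(j,h) via R2 from red(j,h)
round 1: derive deriv(j,j) via R2 from red(j,j)
round 2: derive path(d,a) via R1 from path(d,g), path(g,a)
round 2: derive path(d,d) via R1 from path(d,f), path(f,d)
round 2: derive path(f,a) via R1 from path(f,g), path(g,a)
round 2: derive path(f,f) via R1 from path(f,d), path(d,f)
round 2: derive path(f,h) via R1 from path(f,d), path(d,h)
round 2: derive path(g,d) via R1 from path(g,f), path(f,d)
round 2: derive path(g,g) via R1 from path(g,f), path(f,g)
round 2: derive path(h,d) via R1 from path(h,f), path(f,d)
round 2: derive path(h,g) via R1 from path(h,f), path(f,g)
round 2: derive path(h,j) via R1 from path(h,f), path(f,j)
round 2: derive path(j,d) via R1 from path(j,f), path(f,d)
round 2: derive path(j,g) via R1 from path(j,f), path(f,g)
round 2: derive deriv(d,a) via R3 from deriv(d,g), deriv(g,a)
round 2: derive deriv(d,d) via R3 from deriv(d,f), deriv(f,d)
round 2: derive deriv(f,a) via R3 from deriv(f,g), deriv(g,a)
round 2: derive deriv(f,f) via R3 from deriv(f,d), deriv(d,f)
round 2: derive deriv(f,h) via R3 from deriv(f,d), deriv(d,h)
round 2: derive deriv(g,d) via R3 from deriv(g,f), deriv(f,d)
round 2: derive deriv(g,g) via R3 from deriv(g,f), deriv(f,g)
round 2: derive deriv(h,d) via R3 from deriv(h,f), deriv(f,d)
round 2: derive deriv(h,g) via R3 from deriv(h,f), deriv(f,g)
round 2: derive deriv(h,j) via R3 from deriv(h,f), deriv(f,j)
round 2: derive deriv(j,d) via R3 from deriv(j,f), deriv(f,d)
round 2: derive deriv(j,g) via R3 from deriv(j,f), deriv(f,g)
round 3: derive path(h,a) via R1 from path(h,d), path(d,a)
round 3: derive path(h,h) via R1 from path(h,d), path(d,h)
round 3: derive path(j,a) via R1 from path(j,d), path(d,a)
round 3: derive deriv(h,a) via R3 from deriv(h,d), deriv(d,a)
round 3: derive deriv(h,h) via R3 from deriv(h,d), deriv(d,h)
round 3: derive deriv(j,a) via R3 from deriv(j,d), deriv(d,a)

yes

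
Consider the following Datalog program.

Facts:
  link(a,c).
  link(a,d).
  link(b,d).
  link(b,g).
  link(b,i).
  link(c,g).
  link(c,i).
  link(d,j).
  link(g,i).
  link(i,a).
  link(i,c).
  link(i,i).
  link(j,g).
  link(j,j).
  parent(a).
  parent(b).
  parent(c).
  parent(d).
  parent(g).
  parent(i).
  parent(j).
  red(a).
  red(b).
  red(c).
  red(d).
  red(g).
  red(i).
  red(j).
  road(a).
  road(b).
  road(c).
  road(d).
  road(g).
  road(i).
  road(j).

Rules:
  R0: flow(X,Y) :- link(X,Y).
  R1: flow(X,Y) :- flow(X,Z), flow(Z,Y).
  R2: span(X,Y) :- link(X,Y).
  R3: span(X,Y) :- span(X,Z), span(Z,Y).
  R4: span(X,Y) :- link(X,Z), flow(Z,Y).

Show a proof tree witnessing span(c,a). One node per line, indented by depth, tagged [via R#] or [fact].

span(c,a)  [via R3]
  span(c,i)  [via R2]
    link(c,i)  [fact]
  span(i,a)  [via R2]
    link(i,a)  [fact]

round 1: derive flow(a,c) via R0 from link(a,c)
round 1: derive flow(a,d) via R0 from link(a,d)
round 1: derive flow(b,d) via R0 from link(b,d)
round 1: derive flow(b,g) via R0 from link(b,g)
round 1: derive flow(b,i) via R0 from link(b,i)
round 1: derive flow(c,g) via R0 from link(c,g)
round 1: derive flow(c,i) via R0 from link(c,i)
round 1: derive flow(d,j) via R0 from link(d,j)
round 1: derive flow(g,i) via R0 from link(g,i)
round 1: derive flow(i,a) via R0 from link(i,a)
round 1: derive flow(i,c) via R0 from link(i,c)
round 1: derive flow(i,i) via R0 from link(i,i)
round 1: derive flow(j,g) via R0 from link(j,g)
round 1: derive flow(j,j) via R0 from link(j,j)
round 1: derive span(a,c) via R2 from link(a,c)
round 1: derive span(a,d) via R2 from link(a,d)
round 1: derive span(b,d) via R2 from link(b,d)
round 1: derive span(b,g) via R2 from link(b,g)
round 1: derive span(b,i) via R2 from link(b,i)
round 1: derive span(c,g) via R2 from link(c,g)
round 1: derive span(c,i) via R2 from link(c,i)
round 1: derive span(d,j) via R2 from link(d,j)
round 1: derive span(g,i) via R2 from link(g,i)
round 1: derive span(i,a) via R2 from link(i,a)
round 1: derive span(i,c) via R2 from link(i,c)
round 1: derive span(i,i) via R2 from link(i,i)
round 1: derive span(j,g) via R2 from link(j,g)
round 1: derive span(j,j) via R2 from link(j,j)
round 2: derive flow(a,g) via R1 from flow(a,c), flow(c,g)
round 2: derive flow(a,i) via R1 from flow(a,c), flow(c,i)
round 2: derive flow(a,j) via R1 from flow(a,d), flow(d,j)
round 2: derive flow(b,a) via R1 from flow(b,i), flow(i,a)
round 2: derive flow(b,c) via R1 from flow(b,i), flow(i,c)
round 2: derive flow(b,j) via R1 from flow(b,d), flow(d,j)
round 2: derive flow(c,a) via R1 from flow(c,i), flow(i,a)
round 2: derive flow(c,c) via R1 from flow(c,i), flow(i,c)
round 2: derive flow(d,g) via R1 from flow(d,j), flow(j,g)
round 2: derive flow(g,a) via R1 from flow(g,i), flow(i,a)
round 2: derive flow(g,c) via R1 from flow(g,i), flow(i,c)
round 2: derive flow(i,d) via R1 from flow(i,a), flow(a,d)
round 2: derive flow(i,g) via R1 from flow(i,c), flow(c,g)
round 2: derive flow(j,i) via R1 from flow(j,g), flow(g,i)
round 2: derive span(a,g) via R3 from span(a,c), span(c,g)
round 2: derive span(a,i) via R3 from span(a,c), span(c,i)
round 2: derive span(a,j) via R3 from span(a,d), span(d,j)
round 2: derive span(b,a) via R3 from span(b,i), span(i,a)
round 2: derive span(b,c) via R3 from span(b,i), span(i,c)
round 2: derive span(b,j) via R3 from span(b,d), span(d,j)
round 2: derive span(c,a) via R3 from span(c,i), span(i,a)
round 2: derive span(c,c) via R3 from span(c,i), span(i,c)
round 2: derive span(d,g) via R3 from span(d,j), span(j,g)
round 2: derive span(g,a) via R3 from span(g,i), span(i,a)
round 2: derive span(g,c) via R3 from span(g,i), span(i,c)
round 2: derive span(i,d) via R3 from span(i,a), span(a,d)
round 2: derive span(i,g) via R3 from span(i,c), span(c,g)
round 2: derive span(j,i) via R3 from span(j,g), span(g,i)
round 3: derive flow(a,a) via R1 from flow(a,c), flow(c,a)
round 3: derive flow(c,d) via R1 from flow(c,a), flow(a,d)
round 3: derive flow(c,j) via R1 from flow(c,a), flow(a,j)
round 3: derive flow(d,a) via R1 from flow(d,g), flow(g,a)
round 3: derive flow(d,c) via R1 from flow(d,g), flow(g,c)
round 3: derive flow(d,i) via R1 from flow(d,g), flow(g,i)
round 3: derive flow(g,d) via R1 from flow(g,a), flow(a,d)
round 3: derive flow(g,g) via R1 from flow(g,a), flow(a,g)
round 3: derive flow(g,j) via R1 from flow(g,a), flow(a,j)
round 3: derive flow(i,j) via R1 from flow(i,a), flow(a,j)
round 3: derive flow(j,a) via R1 from flow(j,g), flow(g,a)
round 3: derive flow(j,c) via R1 from flow(j,g), flow(g,c)
round 3: derive flow(j,d) via R1 from flow(j,i), flow(i,d)
round 3: derive span(a,a) via R3 from span(a,c), span(c,a)
round 3: derive span(c,d) via R3 from span(c,a), span(a,d)
round 3: derive span(c,j) via R3 from span(c,a), span(a,j)
round 3: derive span(d,a) via R3 from span(d,g), span(g,a)
round 3: derive span(d,c) via R3 from span(d,g), span(g,c)
round 3: derive span(d,i) via R3 from span(d,g), span(g,i)
round 3: derive span(g,d) via R3 from span(g,a), span(a,d)
round 3: derive span(g,g) via R3 from span(g,a), span(a,g)
round 3: derive span(g,j) via R3 from span(g,a), span(a,j)
round 3: derive span(i,j) via R3 from span(i,a), span(a,j)
round 3: derive span(j,a) via R3 from span(j,g), span(g,a)
round 3: derive span(j,c) via R3 from span(j,g), span(g,c)
round 3: derive span(j,d) via R3 from span(j,i), span(i,d)
round 4: derive flow(d,d) via R1 from flow(d,a), flow(a,d)
round 4: derive span(d,d) via R3 from span(d,a), span(a,d)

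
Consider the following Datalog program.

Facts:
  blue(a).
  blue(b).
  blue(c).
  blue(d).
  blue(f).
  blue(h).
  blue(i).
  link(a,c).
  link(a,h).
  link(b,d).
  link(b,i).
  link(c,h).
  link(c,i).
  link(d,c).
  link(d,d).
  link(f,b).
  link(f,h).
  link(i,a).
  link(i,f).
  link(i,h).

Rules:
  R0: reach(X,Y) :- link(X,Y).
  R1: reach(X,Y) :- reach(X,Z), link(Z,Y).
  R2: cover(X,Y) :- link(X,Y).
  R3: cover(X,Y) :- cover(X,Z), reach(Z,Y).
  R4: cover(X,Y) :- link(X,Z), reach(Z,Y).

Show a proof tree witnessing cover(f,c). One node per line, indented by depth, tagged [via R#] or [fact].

round 1: derive reach(a,c) via R0 from link(a,c)
round 1: derive reach(a,h) via R0 from link(a,h)
round 1: derive reach(b,d) via R0 from link(b,d)
round 1: derive reach(b,i) via R0 from link(b,i)
round 1: derive reach(c,h) via R0 from link(c,h)
round 1: derive reach(c,i) via R0 from link(c,i)
round 1: derive reach(d,c) via R0 from link(d,c)
round 1: derive reach(d,d) via R0 from link(d,d)
round 1: derive reach(f,b) via R0 from link(f,b)
round 1: derive reach(f,h) via R0 from link(f,h)
round 1: derive reach(i,a) via R0 from link(i,a)
round 1: derive reach(i,f) via R0 from link(i,f)
round 1: derive reach(i,h) via R0 from link(i,h)
round 1: derive cover(a,c) via R2 from link(a,c)
round 1: derive cover(a,h) via R2 from link(a,h)
round 1: derive cover(b,d) via R2 from link(b,d)
round 1: derive cover(b,i) via R2 from link(b,i)
round 1: derive cover(c,h) via R2 from link(c,h)
round 1: derive cover(c,i) via R2 from link(c,i)
round 1: derive cover(d,c) via R2 from link(d,c)
round 1: derive cover(d,d) via R2 from link(d,d)
round 1: derive cover(f,b) via R2 from link(f,b)
round 1: derive cover(f,h) via R2 from link(f,h)
round 1: derive cover(i,a) via R2 from link(i,a)
round 1: derive cover(i,f) via R2 from link(i,f)
round 1: derive cover(i,h) via R2 from link(i,h)
round 2: derive reach(a,i) via R1 from reach(a,c), link(c,i)
round 2: derive reach(b,a) via R1 from reach(b,i), link(i,a)
round 2: derive reach(b,c) via R1 from reach(b,d), link(d,c)
round 2: derive reach(b,f) via R1 from reach(b,i), link(i,f)
round 2: derive reach(b,h) via R1 from reach(b,i), link(i,h)
round 2: derive reach(c,a) via R1 from reach(c,i), link(i,a)
round 2: derive reach(c,f) via R1 from reach(c,i), link(i,f)
round 2: derive reach(d,h) via R1 from reach(d,c), link(c,h)
round 2: derive reach(d,i) via R1 from reach(d,c), link(c,i)
round 2: derive reach(f,d) via R1 from reach(f,b), link(b,d)
round 2: derive reach(f,i) via R1 from reach(f,b), link(b,i)
round 2: derive reach(i,b) via R1 from reach(i,f), link(f,b)
round 2: derive reach(i,c) via R1 from reach(i,a), link(a,c)
round 2: derive cover(a,i) via R3 from cover(a,c), reach(c,i)
round 2: derive cover(b,a) via R3 from cover(b,i), reach(i,a)
round 2: derive cover(b,c) via R3 from cover(b,d), reach(d,c)
round 2: derive cover(b,f) via R3 from cover(b,i), reach(i,f)
round 2: derive cover(b,h) via R3 from cover(b,i), reach(i,h)
round 2: derive cover(c,a) via R3 from cover(c,i), reach(i,a)
round 2: derive cover(c,f) via R3 from cover(c,i), reach(i,f)
round 2: derive cover(d,h) via R3 from cover(d,c), reach(c,h)
round 2: derive cover(d,i) via R3 from cover(d,c), reach(c,i)
round 2: derive cover(f,d) via R3 from cover(f,b), reach(b,d)
round 2: derive cover(f,i) via R3 from cover(f,b), reach(b,i)
round 2: derive cover(i,b) via R3 from cover(i,f), reach(f,b)
round 2: derive cover(i,c) via R3 from cover(i,a), reach(a,c)
round 3: derive reach(a,a) via R1 from reach(a,i), link(i,a)
round 3: derive reach(a,f) via R1 from reach(a,i), link(i,f)
round 3: derive reach(b,b) via R1 from reach(b,f), link(f,b)
round 3: derive reach(c,b) via R1 from reach(c,f), link(f,b)
round 3: derive reach(c,c) via R1 from reach(c,a), link(a,c)
round 3: derive reach(d,a) via R1 from reach(d,i), link(i,a)
round 3: derive reach(d,f) via R1 from reach(d,i), link(i,f)
round 3: derive reach(f,a) via R1 from reach(f,i), link(i,a)
round 3: derive reach(f,c) via R1 from reach(f,d), link(d,c)
round 3: derive reach(f,f) via R1 from reach(f,i), link(i,f)
round 3: derive reach(i,d) via R1 from reach(i,b), link(b,d)
round 3: derive reach(i,i) via R1 from reach(i,b), link(b,i)
round 3: derive cover(a,a) via R3 from cover(a,c), reach(c,a)
round 3: derive cover(a,b) via R3 from cover(a,i), reach(i,b)
round 3: derive cover(a,f) via R3 from cover(a,c), reach(c,f)
round 3: derive cover(b,b) via R3 from cover(b,f), reach(f,b)
round 3: derive cover(c,b) via R3 from cover(c,f), reach(f,b)
round 3: derive cover(c,c) via R3 from cover(c,a), reach(a,c)
round 3: derive cover(c,d) via R3 from cover(c,f), reach(f,d)
round 3: derive cover(d,a) via R3 from cover(d,c), reach(c,a)
round 3: derive cover(d,b) via R3 from cover(d,i), reach(i,b)
round 3: derive cover(d,f) via R3 from cover(d,c), reach(c,f)
round 3: derive cover(f,a) via R3 from cover(f,b), reach(b,a)
round 3: derive cover(f,c) via R3 from cover(f,b), reach(b,c)
round 3: derive cover(f,f) via R3 from cover(f,b), reach(b,f)
round 3: derive cover(i,d) via R3 from cover(i,b), reach(b,d)
round 3: derive cover(i,i) via R3 from cover(i,a), reach(a,i)
round 4: derive reach(a,b) via R1 from reach(a,f), link(f,b)
round 4: derive reach(c,d) via R1 from reach(c,b), link(b,d)
round 4: derive reach(d,b) via R1 from reach(d,f), link(f,b)
round 4: derive cover(a,d) via R3 from cover(a,b), reach(b,d)
round 5: derive reach(a,d) via R1 from reach(a,b), link(b,d)

cover(f,c)  [via R3]
  cover(f,b)  [via R2]
    link(f,b)  [fact]
  reach(b,c)  [via R1]
    reach(b,d)  [via R0]
      link(b,d)  [fact]
    link(d,c)  [fact]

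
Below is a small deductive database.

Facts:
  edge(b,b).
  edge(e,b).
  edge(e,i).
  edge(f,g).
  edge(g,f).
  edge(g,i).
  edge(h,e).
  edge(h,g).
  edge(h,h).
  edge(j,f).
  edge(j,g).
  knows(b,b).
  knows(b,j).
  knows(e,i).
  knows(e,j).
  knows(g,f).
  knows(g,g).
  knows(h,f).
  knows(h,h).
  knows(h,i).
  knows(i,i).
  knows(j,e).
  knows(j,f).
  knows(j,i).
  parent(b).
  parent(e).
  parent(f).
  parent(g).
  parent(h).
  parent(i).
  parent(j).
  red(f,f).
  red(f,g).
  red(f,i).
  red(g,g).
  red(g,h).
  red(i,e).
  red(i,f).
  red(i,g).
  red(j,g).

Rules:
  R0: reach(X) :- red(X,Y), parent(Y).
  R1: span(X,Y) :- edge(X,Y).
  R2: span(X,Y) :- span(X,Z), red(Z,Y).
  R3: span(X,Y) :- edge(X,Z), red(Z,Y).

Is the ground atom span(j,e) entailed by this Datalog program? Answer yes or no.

round 1: derive span(b,b) via R1 from edge(b,b)
round 1: derive span(e,b) via R1 from edge(e,b)
round 1: derive span(e,i) via R1 from edge(e,i)
round 1: derive span(f,g) via R1 from edge(f,g)
round 1: derive span(g,f) via R1 from edge(g,f)
round 1: derive span(g,i) via R1 from edge(g,i)
round 1: derive span(h,e) via R1 from edge(h,e)
round 1: derive span(h,g) via R1 from edge(h,g)
round 1: derive span(h,h) via R1 from edge(h,h)
round 1: derive span(j,f) via R1 from edge(j,f)
round 1: derive span(j,g) via R1 from edge(j,g)
round 1: derive span(e,e) via R3 from edge(e,i), red(i,e)
round 1: derive span(e,f) via R3 from edge(e,i), red(i,f)
round 1: derive span(e,g) via R3 from edge(e,i), red(i,g)
round 1: derive span(f,h) via R3 from edge(f,g), red(g,h)
round 1: derive span(g,e) via R3 from edge(g,i), red(i,e)
round 1: derive span(g,g) via R3 from edge(g,f), red(f,g)
round 1: derive span(j,h) via R3 from edge(j,g), red(g,h)
round 1: derive span(j,i) via R3 from edge(j,f), red(f,i)
round 2: derive span(e,h) via R2 from span(e,g), red(g,h)
round 2: derive span(g,h) via R2 from span(g,g), red(g,h)
round 2: derive span(j,e) via R2 from span(j,i), red(i,e)

yes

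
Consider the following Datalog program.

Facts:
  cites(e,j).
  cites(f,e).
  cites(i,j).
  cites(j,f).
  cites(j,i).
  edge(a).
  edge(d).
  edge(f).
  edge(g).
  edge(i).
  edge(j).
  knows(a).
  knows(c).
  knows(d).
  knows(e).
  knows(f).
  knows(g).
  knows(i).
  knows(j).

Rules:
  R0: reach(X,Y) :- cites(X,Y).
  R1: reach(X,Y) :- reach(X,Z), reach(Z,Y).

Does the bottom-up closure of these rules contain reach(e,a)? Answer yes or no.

no

round 1: derive reach(e,j) via R0 from cites(e,j)
round 1: derive reach(f,e) via R0 from cites(f,e)
round 1: derive reach(i,j) via R0 from cites(i,j)
round 1: derive reach(j,f) via R0 from cites(j,f)
round 1: derive reach(j,i) via R0 from cites(j,i)
round 2: derive reach(e,f) via R1 from reach(e,j), reach(j,f)
round 2: derive reach(e,i) via R1 from reach(e,j), reach(j,i)
round 2: derive reach(f,j) via R1 from reach(f,e), reach(e,j)
round 2: derive reach(i,f) via R1 from reach(i,j), reach(j,f)
round 2: derive reach(i,i) via R1 from reach(i,j), reach(j,i)
round 2: derive reach(j,e) via R1 from reach(j,f), reach(f,e)
round 2: derive reach(j,j) via R1 from reach(j,i), reach(i,j)
round 3: derive reach(e,e) via R1 from reach(e,f), reach(f,e)
round 3: derive reach(f,f) via R1 from reach(f,e), reach(e,f)
round 3: derive reach(f,i) via R1 from reach(f,e), reach(e,i)
round 3: derive reach(i,e) via R1 from reach(i,f), reach(f,e)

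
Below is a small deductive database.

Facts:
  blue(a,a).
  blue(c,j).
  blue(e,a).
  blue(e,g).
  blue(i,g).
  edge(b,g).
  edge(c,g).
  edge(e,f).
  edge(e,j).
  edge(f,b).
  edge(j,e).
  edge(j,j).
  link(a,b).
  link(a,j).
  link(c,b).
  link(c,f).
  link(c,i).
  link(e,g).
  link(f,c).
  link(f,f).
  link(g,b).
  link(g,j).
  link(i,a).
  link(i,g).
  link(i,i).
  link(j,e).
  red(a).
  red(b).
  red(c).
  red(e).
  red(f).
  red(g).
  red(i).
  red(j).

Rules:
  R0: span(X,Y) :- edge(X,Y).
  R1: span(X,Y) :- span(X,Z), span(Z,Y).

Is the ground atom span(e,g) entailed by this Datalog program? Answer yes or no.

yes

round 1: derive span(b,g) via R0 from edge(b,g)
round 1: derive span(c,g) via R0 from edge(c,g)
round 1: derive span(e,f) via R0 from edge(e,f)
round 1: derive span(e,j) via R0 from edge(e,j)
round 1: derive span(f,b) via R0 from edge(f,b)
round 1: derive span(j,e) via R0 from edge(j,e)
round 1: derive span(j,j) via R0 from edge(j,j)
round 2: derive span(e,b) via R1 from span(e,f), span(f,b)
round 2: derive span(e,e) via R1 from span(e,j), span(j,e)
round 2: derive span(f,g) via R1 from span(f,b), span(b,g)
round 2: derive span(j,f) via R1 from span(j,e), span(e,f)
round 3: derive span(e,g) via R1 from span(e,b), span(b,g)
round 3: derive span(j,b) via R1 from span(j,e), span(e,b)
round 3: derive span(j,g) via R1 from span(j,f), span(f,g)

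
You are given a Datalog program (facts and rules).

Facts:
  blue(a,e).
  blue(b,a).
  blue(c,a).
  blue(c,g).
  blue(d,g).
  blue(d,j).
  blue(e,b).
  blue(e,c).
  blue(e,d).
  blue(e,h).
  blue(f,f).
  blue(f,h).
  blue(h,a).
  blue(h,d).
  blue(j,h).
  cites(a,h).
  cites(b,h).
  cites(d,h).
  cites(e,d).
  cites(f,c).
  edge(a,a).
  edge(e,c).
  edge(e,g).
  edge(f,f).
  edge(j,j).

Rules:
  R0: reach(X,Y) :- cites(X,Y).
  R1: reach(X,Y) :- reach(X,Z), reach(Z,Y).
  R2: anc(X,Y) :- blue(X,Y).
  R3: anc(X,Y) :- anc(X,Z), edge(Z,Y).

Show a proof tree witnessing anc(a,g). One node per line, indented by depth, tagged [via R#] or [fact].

anc(a,g)  [via R3]
  anc(a,e)  [via R2]
    blue(a,e)  [fact]
  edge(e,g)  [fact]

round 1: derive anc(a,e) via R2 from blue(a,e)
round 1: derive anc(b,a) via R2 from blue(b,a)
round 1: derive anc(c,a) via R2 from blue(c,a)
round 1: derive anc(c,g) via R2 from blue(c,g)
round 1: derive anc(d,g) via R2 from blue(d,g)
round 1: derive anc(d,j) via R2 from blue(d,j)
round 1: derive anc(e,b) via R2 from blue(e,b)
round 1: derive anc(e,c) via R2 from blue(e,c)
round 1: derive anc(e,d) via R2 from blue(e,d)
round 1: derive anc(e,h) via R2 from blue(e,h)
round 1: derive anc(f,f) via R2 from blue(f,f)
round 1: derive anc(f,h) via R2 from blue(f,h)
round 1: derive anc(h,a) via R2 from blue(h,a)
round 1: derive anc(h,d) via R2 from blue(h,d)
round 1: derive anc(j,h) via R2 from blue(j,h)
round 2: derive anc(a,c) via R3 from anc(a,e), edge(e,c)
round 2: derive anc(a,g) via R3 from anc(a,e), edge(e,g)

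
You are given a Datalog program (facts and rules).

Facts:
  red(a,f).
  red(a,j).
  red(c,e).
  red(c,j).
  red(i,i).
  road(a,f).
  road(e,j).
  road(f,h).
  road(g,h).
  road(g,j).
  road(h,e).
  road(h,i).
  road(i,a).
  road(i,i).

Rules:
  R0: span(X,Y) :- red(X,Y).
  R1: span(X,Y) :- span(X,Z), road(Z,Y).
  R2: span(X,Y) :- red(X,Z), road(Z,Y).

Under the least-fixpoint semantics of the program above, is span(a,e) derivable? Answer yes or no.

round 1: derive span(a,f) via R0 from red(a,f)
round 1: derive span(a,j) via R0 from red(a,j)
round 1: derive span(c,e) via R0 from red(c,e)
round 1: derive span(c,j) via R0 from red(c,j)
round 1: derive span(i,i) via R0 from red(i,i)
round 1: derive span(a,h) via R2 from red(a,f), road(f,h)
round 1: derive span(i,a) via R2 from red(i,i), road(i,a)
round 2: derive span(a,e) via R1 from span(a,h), road(h,e)
round 2: derive span(a,i) via R1 from span(a,h), road(h,i)
round 2: derive span(i,f) via R1 from span(i,a), road(a,f)
round 3: derive span(a,a) via R1 from span(a,i), road(i,a)
round 3: derive span(i,h) via R1 from span(i,f), road(f,h)
round 4: derive span(i,e) via R1 from span(i,h), road(h,e)
round 5: derive span(i,j) via R1 from span(i,e), road(e,j)

yes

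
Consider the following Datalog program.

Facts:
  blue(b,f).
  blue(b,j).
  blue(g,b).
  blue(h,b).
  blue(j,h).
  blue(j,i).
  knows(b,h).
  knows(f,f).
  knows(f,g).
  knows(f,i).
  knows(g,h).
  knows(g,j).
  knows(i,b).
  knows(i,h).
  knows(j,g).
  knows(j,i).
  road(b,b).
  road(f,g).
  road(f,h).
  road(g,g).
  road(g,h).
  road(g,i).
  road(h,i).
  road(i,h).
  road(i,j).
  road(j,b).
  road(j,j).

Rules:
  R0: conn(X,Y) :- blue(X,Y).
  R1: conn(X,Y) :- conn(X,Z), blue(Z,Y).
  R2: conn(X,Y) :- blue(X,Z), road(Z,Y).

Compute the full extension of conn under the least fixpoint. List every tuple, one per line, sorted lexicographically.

round 1: derive conn(b,f) via R0 from blue(b,f)
round 1: derive conn(b,j) via R0 from blue(b,j)
round 1: derive conn(g,b) via R0 from blue(g,b)
round 1: derive conn(h,b) via R0 from blue(h,b)
round 1: derive conn(j,h) via R0 from blue(j,h)
round 1: derive conn(j,i) via R0 from blue(j,i)
round 1: derive conn(b,b) via R2 from blue(b,j), road(j,b)
round 1: derive conn(b,g) via R2 from blue(b,f), road(f,g)
round 1: derive conn(b,h) via R2 from blue(b,f), road(f,h)
round 1: derive conn(j,j) via R2 from blue(j,i), road(i,j)
round 2: derive conn(b,i) via R1 from conn(b,j), blue(j,i)
round 2: derive conn(g,f) via R1 from conn(g,b), blue(b,f)
round 2: derive conn(g,j) via R1 from conn(g,b), blue(b,j)
round 2: derive conn(h,f) via R1 from conn(h,b), blue(b,f)
round 2: derive conn(h,j) via R1 from conn(h,b), blue(b,j)
round 2: derive conn(j,b) via R1 from conn(j,h), blue(h,b)
round 3: derive conn(g,h) via R1 from conn(g,j), blue(j,h)
round 3: derive conn(g,i) via R1 from conn(g,j), blue(j,i)
round 3: derive conn(h,h) via R1 from conn(h,j), blue(j,h)
round 3: derive conn(h,i) via R1 from conn(h,j), blue(j,i)
round 3: derive conn(j,f) via R1 from conn(j,b), blue(b,f)

conn(b,b)
conn(b,f)
conn(b,g)
conn(b,h)
conn(b,i)
conn(b,j)
conn(g,b)
conn(g,f)
conn(g,h)
conn(g,i)
conn(g,j)
conn(h,b)
conn(h,f)
conn(h,h)
conn(h,i)
conn(h,j)
conn(j,b)
conn(j,f)
conn(j,h)
conn(j,i)
conn(j,j)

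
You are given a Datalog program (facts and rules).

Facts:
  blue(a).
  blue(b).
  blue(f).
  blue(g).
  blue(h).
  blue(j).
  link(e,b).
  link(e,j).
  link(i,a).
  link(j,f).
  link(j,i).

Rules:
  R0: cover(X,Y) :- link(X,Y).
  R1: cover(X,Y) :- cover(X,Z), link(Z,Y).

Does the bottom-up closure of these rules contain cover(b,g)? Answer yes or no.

no

round 1: derive cover(e,b) via R0 from link(e,b)
round 1: derive cover(e,j) via R0 from link(e,j)
round 1: derive cover(i,a) via R0 from link(i,a)
round 1: derive cover(j,f) via R0 from link(j,f)
round 1: derive cover(j,i) via R0 from link(j,i)
round 2: derive cover(e,f) via R1 from cover(e,j), link(j,f)
round 2: derive cover(e,i) via R1 from cover(e,j), link(j,i)
round 2: derive cover(j,a) via R1 from cover(j,i), link(i,a)
round 3: derive cover(e,a) via R1 from cover(e,i), link(i,a)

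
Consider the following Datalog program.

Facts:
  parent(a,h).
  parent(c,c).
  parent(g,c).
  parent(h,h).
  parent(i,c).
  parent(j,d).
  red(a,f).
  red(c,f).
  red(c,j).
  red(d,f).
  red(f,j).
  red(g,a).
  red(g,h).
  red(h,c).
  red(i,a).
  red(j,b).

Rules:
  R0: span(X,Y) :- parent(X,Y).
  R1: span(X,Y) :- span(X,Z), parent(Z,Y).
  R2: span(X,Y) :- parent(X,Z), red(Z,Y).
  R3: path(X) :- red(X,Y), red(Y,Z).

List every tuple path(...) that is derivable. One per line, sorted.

path(a)
path(c)
path(d)
path(f)
path(g)
path(h)
path(i)

round 1: derive path(a) via R3 from red(a,f), red(f,j)
round 1: derive path(c) via R3 from red(c,f), red(f,j)
round 1: derive path(d) via R3 from red(d,f), red(f,j)
round 1: derive path(f) via R3 from red(f,j), red(j,b)
round 1: derive path(g) via R3 from red(g,a), red(a,f)
round 1: derive path(h) via R3 from red(h,c), red(c,f)
round 1: derive path(i) via R3 from red(i,a), red(a,f)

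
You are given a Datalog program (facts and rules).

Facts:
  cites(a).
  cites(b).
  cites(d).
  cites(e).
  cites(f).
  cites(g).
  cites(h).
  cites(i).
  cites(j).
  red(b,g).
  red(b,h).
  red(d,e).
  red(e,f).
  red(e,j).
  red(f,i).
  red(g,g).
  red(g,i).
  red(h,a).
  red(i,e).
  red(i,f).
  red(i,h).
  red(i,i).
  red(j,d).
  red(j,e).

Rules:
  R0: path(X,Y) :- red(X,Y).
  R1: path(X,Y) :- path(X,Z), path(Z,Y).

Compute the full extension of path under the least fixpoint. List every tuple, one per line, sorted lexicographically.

round 1: derive path(b,g) via R0 from red(b,g)
round 1: derive path(b,h) via R0 from red(b,h)
round 1: derive path(d,e) via R0 from red(d,e)
round 1: derive path(e,f) via R0 from red(e,f)
round 1: derive path(e,j) via R0 from red(e,j)
round 1: derive path(f,i) via R0 from red(f,i)
round 1: derive path(g,g) via R0 from red(g,g)
round 1: derive path(g,i) via R0 from red(g,i)
round 1: derive path(h,a) via R0 from red(h,a)
round 1: derive path(i,e) via R0 from red(i,e)
round 1: derive path(i,f) via R0 from red(i,f)
round 1: derive path(i,h) via R0 from red(i,h)
round 1: derive path(i,i) via R0 from red(i,i)
round 1: derive path(j,d) via R0 from red(j,d)
round 1: derive path(j,e) via R0 from red(j,e)
round 2: derive path(b,a) via R1 from path(b,h), path(h,a)
round 2: derive path(b,i) via R1 from path(b,g), path(g,i)
round 2: derive path(d,f) via R1 from path(d,e), path(e,f)
round 2: derive path(d,j) via R1 from path(d,e), path(e,j)
round 2: derive path(e,d) via R1 from path(e,j), path(j,d)
round 2: derive path(e,e) via R1 from path(e,j), path(j,e)
round 2: derive path(e,i) via R1 from path(e,f), path(f,i)
round 2: derive path(f,e) via R1 from path(f,i), path(i,e)
round 2: derive path(f,f) via R1 from path(f,i), path(i,f)
round 2: derive path(f,h) via R1 from path(f,i), path(i,h)
round 2: derive path(g,e) via R1 from path(g,i), path(i,e)
round 2: derive path(g,f) via R1 from path(g,i), path(i,f)
round 2: derive path(g,h) via R1 from path(g,i), path(i,h)
round 2: derive path(i,a) via R1 from path(i,h), path(h,a)
round 2: derive path(i,j) via R1 from path(i,e), path(e,j)
round 2: derive path(j,f) via R1 from path(j,e), path(e,f)
round 2: derive path(j,j) via R1 from path(j,e), path(e,j)
round 3: derive path(b,e) via R1 from path(b,g), path(g,e)
round 3: derive path(b,f) via R1 from path(b,g), path(g,f)
round 3: derive path(b,j) via R1 from path(b,i), path(i,j)
round 3: derive path(d,d) via R1 from path(d,e), path(e,d)
round 3: derive path(d,h) via R1 from path(d,f), path(f,h)
round 3: derive path(d,i) via R1 from path(d,e), path(e,i)
round 3: derive path(e,a) via R1 from path(e,i), path(i,a)
round 3: derive path(e,h) via R1 from path(e,f), path(f,h)
round 3: derive path(f,a) via R1 from path(f,h), path(h,a)
round 3: derive path(f,d) via R1 from path(f,e), path(e,d)
round 3: derive path(f,j) via R1 from path(f,e), path(e,j)
round 3: derive path(g,a) via R1 from path(g,h), path(h,a)
round 3: derive path(g,d) via R1 from path(g,e), path(e,d)
round 3: derive path(g,j) via R1 from path(g,e), path(e,j)
round 3: derive path(i,d) via R1 from path(i,e), path(e,d)
round 3: derive path(j,h) via R1 from path(j,f), path(f,h)
round 3: derive path(j,i) via R1 from path(j,e), path(e,i)
round 4: derive path(b,d) via R1 from path(b,e), path(e,d)
round 4: derive path(d,a) via R1 from path(d,e), path(e,a)
round 4: derive path(j,a) via R1 from path(j,e), path(e,a)

path(b,a)
path(b,d)
path(b,e)
path(b,f)
path(b,g)
path(b,h)
path(b,i)
path(b,j)
path(d,a)
path(d,d)
path(d,e)
path(d,f)
path(d,h)
path(d,i)
path(d,j)
path(e,a)
path(e,d)
path(e,e)
path(e,f)
path(e,h)
path(e,i)
path(e,j)
path(f,a)
path(f,d)
path(f,e)
path(f,f)
path(f,h)
path(f,i)
path(f,j)
path(g,a)
path(g,d)
path(g,e)
path(g,f)
path(g,g)
path(g,h)
path(g,i)
path(g,j)
path(h,a)
path(i,a)
path(i,d)
path(i,e)
path(i,f)
path(i,h)
path(i,i)
path(i,j)
path(j,a)
path(j,d)
path(j,e)
path(j,f)
path(j,h)
path(j,i)
path(j,j)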